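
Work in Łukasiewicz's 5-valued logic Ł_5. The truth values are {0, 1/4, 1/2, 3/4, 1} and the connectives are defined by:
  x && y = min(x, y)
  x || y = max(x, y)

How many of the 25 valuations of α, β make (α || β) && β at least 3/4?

10

value 1: 5 assignments (counts)
value 3/4: 5 assignments (counts)
value 1/2: 5 assignments
value 1/4: 5 assignments
value 0: 5 assignments
So 10 of the 25 assignments meet the threshold.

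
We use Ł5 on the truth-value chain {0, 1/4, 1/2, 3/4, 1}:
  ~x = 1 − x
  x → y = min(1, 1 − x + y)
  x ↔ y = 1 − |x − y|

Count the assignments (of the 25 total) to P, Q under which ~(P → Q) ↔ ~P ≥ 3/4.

8

value 1: 3 assignments (counts)
value 3/4: 5 assignments (counts)
value 1/2: 6 assignments
value 1/4: 5 assignments
value 0: 6 assignments
So 8 of the 25 assignments meet the threshold.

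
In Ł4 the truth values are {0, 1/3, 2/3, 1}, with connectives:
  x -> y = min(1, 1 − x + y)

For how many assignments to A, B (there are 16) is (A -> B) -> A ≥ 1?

6

A = 0, B = 0 ↦ 0  <
A = 0, B = 1/3 ↦ 0  <
A = 0, B = 2/3 ↦ 0  <
A = 0, B = 1 ↦ 0  <
A = 1/3, B = 0 ↦ 2/3  <
A = 1/3, B = 1/3 ↦ 1/3  <
A = 1/3, B = 2/3 ↦ 1/3  <
A = 1/3, B = 1 ↦ 1/3  <
A = 2/3, B = 0 ↦ 1  ≥
A = 2/3, B = 1/3 ↦ 1  ≥
A = 2/3, B = 2/3 ↦ 2/3  <
A = 2/3, B = 1 ↦ 2/3  <
A = 1, B = 0 ↦ 1  ≥
A = 1, B = 1/3 ↦ 1  ≥
A = 1, B = 2/3 ↦ 1  ≥
A = 1, B = 1 ↦ 1  ≥
So 6 of the 16 assignments meet the threshold.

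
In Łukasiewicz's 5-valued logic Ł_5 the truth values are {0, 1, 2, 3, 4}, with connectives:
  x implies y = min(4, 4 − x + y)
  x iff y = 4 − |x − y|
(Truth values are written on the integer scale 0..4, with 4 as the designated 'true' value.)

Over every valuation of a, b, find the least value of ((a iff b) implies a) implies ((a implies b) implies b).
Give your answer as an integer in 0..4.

Take a = 2, b = 0:
a iff b = 2 iff 0 = 2
(a iff b) implies a = 2 implies 2 = 4
a implies b = 2 implies 0 = 2
(a implies b) implies b = 2 implies 0 = 2
((a iff b) implies a) implies ((a implies b) implies b) = 4 implies 2 = 2
No assignment yields a value below 2, so this is the minimum.

2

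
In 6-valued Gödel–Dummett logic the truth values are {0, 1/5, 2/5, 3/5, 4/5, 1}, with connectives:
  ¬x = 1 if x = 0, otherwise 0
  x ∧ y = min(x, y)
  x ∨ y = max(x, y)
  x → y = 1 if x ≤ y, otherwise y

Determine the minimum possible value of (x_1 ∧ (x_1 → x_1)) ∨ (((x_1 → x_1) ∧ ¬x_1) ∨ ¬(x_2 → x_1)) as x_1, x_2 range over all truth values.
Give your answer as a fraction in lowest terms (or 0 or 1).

1/5

Take x_1 = 1/5, x_2 = 0:
x_1 → x_1 = 1/5 → 1/5 = 1
x_1 ∧ (x_1 → x_1) = 1/5 ∧ 1 = 1/5
x_1 → x_1 = 1/5 → 1/5 = 1
¬x_1 = ¬1/5 = 0
(x_1 → x_1) ∧ ¬x_1 = 1 ∧ 0 = 0
x_2 → x_1 = 0 → 1/5 = 1
¬(x_2 → x_1) = ¬1 = 0
((x_1 → x_1) ∧ ¬x_1) ∨ ¬(x_2 → x_1) = 0 ∨ 0 = 0
(x_1 ∧ (x_1 → x_1)) ∨ (((x_1 → x_1) ∧ ¬x_1) ∨ ¬(x_2 → x_1)) = 1/5 ∨ 0 = 1/5
No assignment yields a value below 1/5, so this is the minimum.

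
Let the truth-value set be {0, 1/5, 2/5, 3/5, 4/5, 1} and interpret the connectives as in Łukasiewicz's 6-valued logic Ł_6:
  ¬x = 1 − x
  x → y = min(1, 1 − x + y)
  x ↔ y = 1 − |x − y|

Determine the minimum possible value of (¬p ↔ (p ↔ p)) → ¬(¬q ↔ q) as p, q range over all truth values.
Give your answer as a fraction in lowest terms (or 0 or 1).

Take p = 0, q = 2/5:
¬p = ¬0 = 1
p ↔ p = 0 ↔ 0 = 1
¬p ↔ (p ↔ p) = 1 ↔ 1 = 1
¬q = ¬2/5 = 3/5
¬q ↔ q = 3/5 ↔ 2/5 = 4/5
¬(¬q ↔ q) = ¬4/5 = 1/5
(¬p ↔ (p ↔ p)) → ¬(¬q ↔ q) = 1 → 1/5 = 1/5
No assignment yields a value below 1/5, so this is the minimum.

1/5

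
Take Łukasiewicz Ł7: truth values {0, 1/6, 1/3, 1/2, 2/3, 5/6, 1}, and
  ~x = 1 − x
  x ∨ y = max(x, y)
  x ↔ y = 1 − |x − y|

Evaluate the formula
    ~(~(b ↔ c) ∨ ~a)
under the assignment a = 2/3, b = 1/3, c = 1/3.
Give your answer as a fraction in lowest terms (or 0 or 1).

b ↔ c = 1/3 ↔ 1/3 = 1
~(b ↔ c) = ~1 = 0
~a = ~2/3 = 1/3
~(b ↔ c) ∨ ~a = 0 ∨ 1/3 = 1/3
~(~(b ↔ c) ∨ ~a) = ~1/3 = 2/3

2/3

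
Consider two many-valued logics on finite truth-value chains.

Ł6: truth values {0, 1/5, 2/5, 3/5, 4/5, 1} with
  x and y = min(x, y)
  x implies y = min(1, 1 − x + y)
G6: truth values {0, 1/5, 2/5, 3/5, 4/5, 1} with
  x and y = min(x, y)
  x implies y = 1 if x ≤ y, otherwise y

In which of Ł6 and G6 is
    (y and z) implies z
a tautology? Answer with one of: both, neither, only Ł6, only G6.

both

In Ł6: every assignment gives 1 — tautology.
In G6: every assignment gives 1 — tautology.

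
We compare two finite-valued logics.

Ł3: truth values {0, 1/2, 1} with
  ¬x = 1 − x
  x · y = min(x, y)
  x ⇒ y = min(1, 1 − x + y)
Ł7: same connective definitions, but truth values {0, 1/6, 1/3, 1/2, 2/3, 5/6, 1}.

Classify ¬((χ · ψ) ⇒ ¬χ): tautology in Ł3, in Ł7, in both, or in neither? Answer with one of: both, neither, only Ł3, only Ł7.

neither

In Ł3: at ψ = 0, χ = 0 the value is 0 — not a tautology.
In Ł7: at ψ = 0, χ = 0 the value is 0 — not a tautology.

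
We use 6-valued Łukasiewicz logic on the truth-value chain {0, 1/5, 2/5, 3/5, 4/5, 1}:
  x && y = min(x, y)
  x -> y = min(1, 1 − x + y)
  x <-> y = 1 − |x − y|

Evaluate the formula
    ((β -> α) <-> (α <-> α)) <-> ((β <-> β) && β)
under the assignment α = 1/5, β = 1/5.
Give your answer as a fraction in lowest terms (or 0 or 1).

β -> α = 1/5 -> 1/5 = 1
α <-> α = 1/5 <-> 1/5 = 1
(β -> α) <-> (α <-> α) = 1 <-> 1 = 1
β <-> β = 1/5 <-> 1/5 = 1
(β <-> β) && β = 1 && 1/5 = 1/5
((β -> α) <-> (α <-> α)) <-> ((β <-> β) && β) = 1 <-> 1/5 = 1/5

1/5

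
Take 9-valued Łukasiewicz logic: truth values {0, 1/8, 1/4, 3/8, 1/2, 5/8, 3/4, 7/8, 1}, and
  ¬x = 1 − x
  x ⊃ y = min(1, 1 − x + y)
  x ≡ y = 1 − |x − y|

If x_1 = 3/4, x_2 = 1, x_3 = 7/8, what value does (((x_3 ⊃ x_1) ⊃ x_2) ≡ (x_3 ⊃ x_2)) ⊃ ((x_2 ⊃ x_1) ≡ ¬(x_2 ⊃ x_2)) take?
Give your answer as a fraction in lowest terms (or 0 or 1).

x_3 ⊃ x_1 = 7/8 ⊃ 3/4 = 7/8
(x_3 ⊃ x_1) ⊃ x_2 = 7/8 ⊃ 1 = 1
x_3 ⊃ x_2 = 7/8 ⊃ 1 = 1
((x_3 ⊃ x_1) ⊃ x_2) ≡ (x_3 ⊃ x_2) = 1 ≡ 1 = 1
x_2 ⊃ x_1 = 1 ⊃ 3/4 = 3/4
x_2 ⊃ x_2 = 1 ⊃ 1 = 1
¬(x_2 ⊃ x_2) = ¬1 = 0
(x_2 ⊃ x_1) ≡ ¬(x_2 ⊃ x_2) = 3/4 ≡ 0 = 1/4
(((x_3 ⊃ x_1) ⊃ x_2) ≡ (x_3 ⊃ x_2)) ⊃ ((x_2 ⊃ x_1) ≡ ¬(x_2 ⊃ x_2)) = 1 ⊃ 1/4 = 1/4

1/4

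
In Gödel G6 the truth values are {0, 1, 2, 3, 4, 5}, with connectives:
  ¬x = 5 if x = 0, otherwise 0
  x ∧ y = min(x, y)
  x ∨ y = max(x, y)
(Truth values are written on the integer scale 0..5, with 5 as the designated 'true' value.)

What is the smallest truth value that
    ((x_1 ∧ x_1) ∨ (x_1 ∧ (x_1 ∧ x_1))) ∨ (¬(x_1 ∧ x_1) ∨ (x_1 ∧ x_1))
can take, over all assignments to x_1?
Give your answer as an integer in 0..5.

1

Take x_1 = 1:
x_1 ∧ x_1 = 1 ∧ 1 = 1
x_1 ∧ x_1 = 1 ∧ 1 = 1
x_1 ∧ (x_1 ∧ x_1) = 1 ∧ 1 = 1
(x_1 ∧ x_1) ∨ (x_1 ∧ (x_1 ∧ x_1)) = 1 ∨ 1 = 1
x_1 ∧ x_1 = 1 ∧ 1 = 1
¬(x_1 ∧ x_1) = ¬1 = 0
x_1 ∧ x_1 = 1 ∧ 1 = 1
¬(x_1 ∧ x_1) ∨ (x_1 ∧ x_1) = 0 ∨ 1 = 1
((x_1 ∧ x_1) ∨ (x_1 ∧ (x_1 ∧ x_1))) ∨ (¬(x_1 ∧ x_1) ∨ (x_1 ∧ x_1)) = 1 ∨ 1 = 1
No assignment yields a value below 1, so this is the minimum.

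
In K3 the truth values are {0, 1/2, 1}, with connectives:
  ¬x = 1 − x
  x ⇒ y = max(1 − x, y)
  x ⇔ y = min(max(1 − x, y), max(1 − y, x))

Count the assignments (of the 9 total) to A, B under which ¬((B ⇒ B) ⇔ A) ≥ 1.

A = 0, B = 0 ↦ 1  ≥
A = 0, B = 1/2 ↦ 1/2  <
A = 0, B = 1 ↦ 1  ≥
A = 1/2, B = 0 ↦ 1/2  <
A = 1/2, B = 1/2 ↦ 1/2  <
A = 1/2, B = 1 ↦ 1/2  <
A = 1, B = 0 ↦ 0  <
A = 1, B = 1/2 ↦ 1/2  <
A = 1, B = 1 ↦ 0  <
So 2 of the 9 assignments meet the threshold.

2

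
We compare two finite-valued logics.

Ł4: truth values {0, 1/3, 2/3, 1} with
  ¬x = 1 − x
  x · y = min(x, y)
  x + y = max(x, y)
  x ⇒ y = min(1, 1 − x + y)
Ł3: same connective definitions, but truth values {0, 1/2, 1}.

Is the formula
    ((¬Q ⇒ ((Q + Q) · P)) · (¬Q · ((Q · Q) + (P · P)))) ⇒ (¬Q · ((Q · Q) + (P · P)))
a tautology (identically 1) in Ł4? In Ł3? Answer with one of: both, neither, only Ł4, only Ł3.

In Ł4: every assignment gives 1 — tautology.
In Ł3: every assignment gives 1 — tautology.

both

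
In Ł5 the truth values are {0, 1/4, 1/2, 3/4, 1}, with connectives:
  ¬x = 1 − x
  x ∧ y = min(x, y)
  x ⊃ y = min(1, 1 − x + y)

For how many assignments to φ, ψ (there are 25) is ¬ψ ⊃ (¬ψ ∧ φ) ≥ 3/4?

value 1: 15 assignments (counts)
value 3/4: 4 assignments (counts)
value 1/2: 3 assignments
value 1/4: 2 assignments
value 0: 1 assignment
So 19 of the 25 assignments meet the threshold.

19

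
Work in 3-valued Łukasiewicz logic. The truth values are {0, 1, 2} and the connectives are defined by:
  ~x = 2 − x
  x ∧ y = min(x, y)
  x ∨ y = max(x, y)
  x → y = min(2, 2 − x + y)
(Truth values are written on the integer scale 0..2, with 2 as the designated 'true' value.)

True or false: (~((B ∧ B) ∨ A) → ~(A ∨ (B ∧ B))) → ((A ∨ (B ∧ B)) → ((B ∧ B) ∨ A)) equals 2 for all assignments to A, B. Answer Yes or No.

A = 0, B = 0 ↦ 2
A = 0, B = 1 ↦ 2
A = 0, B = 2 ↦ 2
A = 1, B = 0 ↦ 2
A = 1, B = 1 ↦ 2
A = 1, B = 2 ↦ 2
A = 2, B = 0 ↦ 2
A = 2, B = 1 ↦ 2
A = 2, B = 2 ↦ 2
Every assignment gives a value ≥ 2.

Yes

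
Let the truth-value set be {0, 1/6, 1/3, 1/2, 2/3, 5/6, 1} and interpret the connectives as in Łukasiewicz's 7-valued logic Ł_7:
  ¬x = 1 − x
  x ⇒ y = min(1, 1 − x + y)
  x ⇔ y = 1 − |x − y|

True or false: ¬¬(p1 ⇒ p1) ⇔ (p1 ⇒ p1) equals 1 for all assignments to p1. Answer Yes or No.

Yes

p1 = 0 ↦ 1
p1 = 1/6 ↦ 1
p1 = 1/3 ↦ 1
p1 = 1/2 ↦ 1
p1 = 2/3 ↦ 1
p1 = 5/6 ↦ 1
p1 = 1 ↦ 1
Every assignment gives a value ≥ 1.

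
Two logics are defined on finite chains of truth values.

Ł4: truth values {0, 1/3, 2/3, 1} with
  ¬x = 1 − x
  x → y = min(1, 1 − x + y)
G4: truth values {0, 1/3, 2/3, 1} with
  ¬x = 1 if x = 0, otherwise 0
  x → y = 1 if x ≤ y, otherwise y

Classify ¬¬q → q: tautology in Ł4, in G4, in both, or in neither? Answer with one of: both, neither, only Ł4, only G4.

only Ł4

In Ł4: every assignment gives 1 — tautology.
In G4: at q = 1/3 the value is 1/3 — not a tautology.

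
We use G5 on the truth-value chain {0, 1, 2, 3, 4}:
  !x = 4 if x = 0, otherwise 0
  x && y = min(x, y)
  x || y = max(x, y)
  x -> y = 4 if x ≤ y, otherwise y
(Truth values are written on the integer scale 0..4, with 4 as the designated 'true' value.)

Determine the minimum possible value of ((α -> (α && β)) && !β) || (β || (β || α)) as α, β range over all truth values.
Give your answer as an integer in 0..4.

Take α = 0, β = 1:
α && β = 0 && 1 = 0
α -> (α && β) = 0 -> 0 = 4
!β = !1 = 0
(α -> (α && β)) && !β = 4 && 0 = 0
β || α = 1 || 0 = 1
β || (β || α) = 1 || 1 = 1
((α -> (α && β)) && !β) || (β || (β || α)) = 0 || 1 = 1
No assignment yields a value below 1, so this is the minimum.

1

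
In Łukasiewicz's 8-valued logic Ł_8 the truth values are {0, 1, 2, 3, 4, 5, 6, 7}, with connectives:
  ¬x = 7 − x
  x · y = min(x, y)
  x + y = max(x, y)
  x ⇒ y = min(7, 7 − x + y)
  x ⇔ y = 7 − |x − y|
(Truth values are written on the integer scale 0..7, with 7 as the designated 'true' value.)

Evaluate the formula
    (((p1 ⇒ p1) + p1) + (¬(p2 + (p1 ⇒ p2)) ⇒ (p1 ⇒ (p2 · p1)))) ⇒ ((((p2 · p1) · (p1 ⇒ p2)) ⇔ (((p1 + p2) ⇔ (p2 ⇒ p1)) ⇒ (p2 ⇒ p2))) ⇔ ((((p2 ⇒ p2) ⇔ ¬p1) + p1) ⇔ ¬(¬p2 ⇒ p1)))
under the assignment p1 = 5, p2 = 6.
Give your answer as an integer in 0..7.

p1 ⇒ p1 = 5 ⇒ 5 = 7
(p1 ⇒ p1) + p1 = 7 + 5 = 7
p1 ⇒ p2 = 5 ⇒ 6 = 7
p2 + (p1 ⇒ p2) = 6 + 7 = 7
¬(p2 + (p1 ⇒ p2)) = ¬7 = 0
p2 · p1 = 6 · 5 = 5
p1 ⇒ (p2 · p1) = 5 ⇒ 5 = 7
¬(p2 + (p1 ⇒ p2)) ⇒ (p1 ⇒ (p2 · p1)) = 0 ⇒ 7 = 7
((p1 ⇒ p1) + p1) + (¬(p2 + (p1 ⇒ p2)) ⇒ (p1 ⇒ (p2 · p1))) = 7 + 7 = 7
p2 · p1 = 6 · 5 = 5
p1 ⇒ p2 = 5 ⇒ 6 = 7
(p2 · p1) · (p1 ⇒ p2) = 5 · 7 = 5
p1 + p2 = 5 + 6 = 6
p2 ⇒ p1 = 6 ⇒ 5 = 6
(p1 + p2) ⇔ (p2 ⇒ p1) = 6 ⇔ 6 = 7
p2 ⇒ p2 = 6 ⇒ 6 = 7
((p1 + p2) ⇔ (p2 ⇒ p1)) ⇒ (p2 ⇒ p2) = 7 ⇒ 7 = 7
((p2 · p1) · (p1 ⇒ p2)) ⇔ (((p1 + p2) ⇔ (p2 ⇒ p1)) ⇒ (p2 ⇒ p2)) = 5 ⇔ 7 = 5
p2 ⇒ p2 = 6 ⇒ 6 = 7
¬p1 = ¬5 = 2
(p2 ⇒ p2) ⇔ ¬p1 = 7 ⇔ 2 = 2
((p2 ⇒ p2) ⇔ ¬p1) + p1 = 2 + 5 = 5
¬p2 = ¬6 = 1
¬p2 ⇒ p1 = 1 ⇒ 5 = 7
¬(¬p2 ⇒ p1) = ¬7 = 0
(((p2 ⇒ p2) ⇔ ¬p1) + p1) ⇔ ¬(¬p2 ⇒ p1) = 5 ⇔ 0 = 2
(((p2 · p1) · (p1 ⇒ p2)) ⇔ (((p1 + p2) ⇔ (p2 ⇒ p1)) ⇒ (p2 ⇒ p2))) ⇔ ((((p2 ⇒ p2) ⇔ ¬p1) + p1) ⇔ ¬(¬p2 ⇒ p1)) = 5 ⇔ 2 = 4
(((p1 ⇒ p1) + p1) + (¬(p2 + (p1 ⇒ p2)) ⇒ (p1 ⇒ (p2 · p1)))) ⇒ ((((p2 · p1) · (p1 ⇒ p2)) ⇔ (((p1 + p2) ⇔ (p2 ⇒ p1)) ⇒ (p2 ⇒ p2))) ⇔ ((((p2 ⇒ p2) ⇔ ¬p1) + p1) ⇔ ¬(¬p2 ⇒ p1))) = 7 ⇒ 4 = 4

4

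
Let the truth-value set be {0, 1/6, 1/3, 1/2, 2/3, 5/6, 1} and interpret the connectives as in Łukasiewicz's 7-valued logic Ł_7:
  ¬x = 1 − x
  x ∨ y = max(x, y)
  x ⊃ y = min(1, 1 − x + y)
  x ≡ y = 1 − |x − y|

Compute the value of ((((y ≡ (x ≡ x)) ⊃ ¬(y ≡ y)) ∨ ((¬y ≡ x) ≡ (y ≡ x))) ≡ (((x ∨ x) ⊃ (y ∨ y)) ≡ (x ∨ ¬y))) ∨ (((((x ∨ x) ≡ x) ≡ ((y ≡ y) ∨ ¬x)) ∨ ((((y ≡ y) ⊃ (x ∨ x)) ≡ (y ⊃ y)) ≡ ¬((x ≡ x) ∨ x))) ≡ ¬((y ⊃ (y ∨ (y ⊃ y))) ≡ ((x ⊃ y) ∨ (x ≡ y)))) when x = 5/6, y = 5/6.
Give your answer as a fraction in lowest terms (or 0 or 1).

1/2

x ≡ x = 5/6 ≡ 5/6 = 1
y ≡ (x ≡ x) = 5/6 ≡ 1 = 5/6
y ≡ y = 5/6 ≡ 5/6 = 1
¬(y ≡ y) = ¬1 = 0
(y ≡ (x ≡ x)) ⊃ ¬(y ≡ y) = 5/6 ⊃ 0 = 1/6
¬y = ¬5/6 = 1/6
¬y ≡ x = 1/6 ≡ 5/6 = 1/3
y ≡ x = 5/6 ≡ 5/6 = 1
(¬y ≡ x) ≡ (y ≡ x) = 1/3 ≡ 1 = 1/3
((y ≡ (x ≡ x)) ⊃ ¬(y ≡ y)) ∨ ((¬y ≡ x) ≡ (y ≡ x)) = 1/6 ∨ 1/3 = 1/3
x ∨ x = 5/6 ∨ 5/6 = 5/6
y ∨ y = 5/6 ∨ 5/6 = 5/6
(x ∨ x) ⊃ (y ∨ y) = 5/6 ⊃ 5/6 = 1
¬y = ¬5/6 = 1/6
x ∨ ¬y = 5/6 ∨ 1/6 = 5/6
((x ∨ x) ⊃ (y ∨ y)) ≡ (x ∨ ¬y) = 1 ≡ 5/6 = 5/6
(((y ≡ (x ≡ x)) ⊃ ¬(y ≡ y)) ∨ ((¬y ≡ x) ≡ (y ≡ x))) ≡ (((x ∨ x) ⊃ (y ∨ y)) ≡ (x ∨ ¬y)) = 1/3 ≡ 5/6 = 1/2
x ∨ x = 5/6 ∨ 5/6 = 5/6
(x ∨ x) ≡ x = 5/6 ≡ 5/6 = 1
y ≡ y = 5/6 ≡ 5/6 = 1
¬x = ¬5/6 = 1/6
(y ≡ y) ∨ ¬x = 1 ∨ 1/6 = 1
((x ∨ x) ≡ x) ≡ ((y ≡ y) ∨ ¬x) = 1 ≡ 1 = 1
y ≡ y = 5/6 ≡ 5/6 = 1
x ∨ x = 5/6 ∨ 5/6 = 5/6
(y ≡ y) ⊃ (x ∨ x) = 1 ⊃ 5/6 = 5/6
y ⊃ y = 5/6 ⊃ 5/6 = 1
((y ≡ y) ⊃ (x ∨ x)) ≡ (y ⊃ y) = 5/6 ≡ 1 = 5/6
x ≡ x = 5/6 ≡ 5/6 = 1
(x ≡ x) ∨ x = 1 ∨ 5/6 = 1
¬((x ≡ x) ∨ x) = ¬1 = 0
(((y ≡ y) ⊃ (x ∨ x)) ≡ (y ⊃ y)) ≡ ¬((x ≡ x) ∨ x) = 5/6 ≡ 0 = 1/6
(((x ∨ x) ≡ x) ≡ ((y ≡ y) ∨ ¬x)) ∨ ((((y ≡ y) ⊃ (x ∨ x)) ≡ (y ⊃ y)) ≡ ¬((x ≡ x) ∨ x)) = 1 ∨ 1/6 = 1
y ⊃ y = 5/6 ⊃ 5/6 = 1
y ∨ (y ⊃ y) = 5/6 ∨ 1 = 1
y ⊃ (y ∨ (y ⊃ y)) = 5/6 ⊃ 1 = 1
x ⊃ y = 5/6 ⊃ 5/6 = 1
x ≡ y = 5/6 ≡ 5/6 = 1
(x ⊃ y) ∨ (x ≡ y) = 1 ∨ 1 = 1
(y ⊃ (y ∨ (y ⊃ y))) ≡ ((x ⊃ y) ∨ (x ≡ y)) = 1 ≡ 1 = 1
¬((y ⊃ (y ∨ (y ⊃ y))) ≡ ((x ⊃ y) ∨ (x ≡ y))) = ¬1 = 0
((((x ∨ x) ≡ x) ≡ ((y ≡ y) ∨ ¬x)) ∨ ((((y ≡ y) ⊃ (x ∨ x)) ≡ (y ⊃ y)) ≡ ¬((x ≡ x) ∨ x))) ≡ ¬((y ⊃ (y ∨ (y ⊃ y))) ≡ ((x ⊃ y) ∨ (x ≡ y))) = 1 ≡ 0 = 0
((((y ≡ (x ≡ x)) ⊃ ¬(y ≡ y)) ∨ ((¬y ≡ x) ≡ (y ≡ x))) ≡ (((x ∨ x) ⊃ (y ∨ y)) ≡ (x ∨ ¬y))) ∨ (((((x ∨ x) ≡ x) ≡ ((y ≡ y) ∨ ¬x)) ∨ ((((y ≡ y) ⊃ (x ∨ x)) ≡ (y ⊃ y)) ≡ ¬((x ≡ x) ∨ x))) ≡ ¬((y ⊃ (y ∨ (y ⊃ y))) ≡ ((x ⊃ y) ∨ (x ≡ y)))) = 1/2 ∨ 0 = 1/2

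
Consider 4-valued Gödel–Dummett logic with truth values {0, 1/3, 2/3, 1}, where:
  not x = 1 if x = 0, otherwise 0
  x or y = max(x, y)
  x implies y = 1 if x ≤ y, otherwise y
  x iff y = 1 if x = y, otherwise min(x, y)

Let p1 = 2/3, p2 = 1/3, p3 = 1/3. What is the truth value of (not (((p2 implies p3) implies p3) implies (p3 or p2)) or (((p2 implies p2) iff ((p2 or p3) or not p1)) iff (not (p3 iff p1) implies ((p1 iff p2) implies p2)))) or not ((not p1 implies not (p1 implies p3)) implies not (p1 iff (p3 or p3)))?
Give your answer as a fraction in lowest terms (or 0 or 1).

1

p2 implies p3 = 1/3 implies 1/3 = 1
(p2 implies p3) implies p3 = 1 implies 1/3 = 1/3
p3 or p2 = 1/3 or 1/3 = 1/3
((p2 implies p3) implies p3) implies (p3 or p2) = 1/3 implies 1/3 = 1
not (((p2 implies p3) implies p3) implies (p3 or p2)) = not 1 = 0
p2 implies p2 = 1/3 implies 1/3 = 1
p2 or p3 = 1/3 or 1/3 = 1/3
not p1 = not 2/3 = 0
(p2 or p3) or not p1 = 1/3 or 0 = 1/3
(p2 implies p2) iff ((p2 or p3) or not p1) = 1 iff 1/3 = 1/3
p3 iff p1 = 1/3 iff 2/3 = 1/3
not (p3 iff p1) = not 1/3 = 0
p1 iff p2 = 2/3 iff 1/3 = 1/3
(p1 iff p2) implies p2 = 1/3 implies 1/3 = 1
not (p3 iff p1) implies ((p1 iff p2) implies p2) = 0 implies 1 = 1
((p2 implies p2) iff ((p2 or p3) or not p1)) iff (not (p3 iff p1) implies ((p1 iff p2) implies p2)) = 1/3 iff 1 = 1/3
not (((p2 implies p3) implies p3) implies (p3 or p2)) or (((p2 implies p2) iff ((p2 or p3) or not p1)) iff (not (p3 iff p1) implies ((p1 iff p2) implies p2))) = 0 or 1/3 = 1/3
not p1 = not 2/3 = 0
p1 implies p3 = 2/3 implies 1/3 = 1/3
not (p1 implies p3) = not 1/3 = 0
not p1 implies not (p1 implies p3) = 0 implies 0 = 1
p3 or p3 = 1/3 or 1/3 = 1/3
p1 iff (p3 or p3) = 2/3 iff 1/3 = 1/3
not (p1 iff (p3 or p3)) = not 1/3 = 0
(not p1 implies not (p1 implies p3)) implies not (p1 iff (p3 or p3)) = 1 implies 0 = 0
not ((not p1 implies not (p1 implies p3)) implies not (p1 iff (p3 or p3))) = not 0 = 1
(not (((p2 implies p3) implies p3) implies (p3 or p2)) or (((p2 implies p2) iff ((p2 or p3) or not p1)) iff (not (p3 iff p1) implies ((p1 iff p2) implies p2)))) or not ((not p1 implies not (p1 implies p3)) implies not (p1 iff (p3 or p3))) = 1/3 or 1 = 1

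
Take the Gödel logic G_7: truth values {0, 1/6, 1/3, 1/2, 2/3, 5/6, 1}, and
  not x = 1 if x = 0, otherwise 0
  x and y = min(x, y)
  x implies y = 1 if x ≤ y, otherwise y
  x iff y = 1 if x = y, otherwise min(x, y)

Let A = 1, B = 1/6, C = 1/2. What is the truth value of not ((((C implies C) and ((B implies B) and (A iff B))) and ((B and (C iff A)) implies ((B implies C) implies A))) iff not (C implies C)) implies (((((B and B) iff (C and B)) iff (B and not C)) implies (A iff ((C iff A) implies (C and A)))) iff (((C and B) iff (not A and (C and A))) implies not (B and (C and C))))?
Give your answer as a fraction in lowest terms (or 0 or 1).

1

C implies C = 1/2 implies 1/2 = 1
B implies B = 1/6 implies 1/6 = 1
A iff B = 1 iff 1/6 = 1/6
(B implies B) and (A iff B) = 1 and 1/6 = 1/6
(C implies C) and ((B implies B) and (A iff B)) = 1 and 1/6 = 1/6
C iff A = 1/2 iff 1 = 1/2
B and (C iff A) = 1/6 and 1/2 = 1/6
B implies C = 1/6 implies 1/2 = 1
(B implies C) implies A = 1 implies 1 = 1
(B and (C iff A)) implies ((B implies C) implies A) = 1/6 implies 1 = 1
((C implies C) and ((B implies B) and (A iff B))) and ((B and (C iff A)) implies ((B implies C) implies A)) = 1/6 and 1 = 1/6
C implies C = 1/2 implies 1/2 = 1
not (C implies C) = not 1 = 0
(((C implies C) and ((B implies B) and (A iff B))) and ((B and (C iff A)) implies ((B implies C) implies A))) iff not (C implies C) = 1/6 iff 0 = 0
not ((((C implies C) and ((B implies B) and (A iff B))) and ((B and (C iff A)) implies ((B implies C) implies A))) iff not (C implies C)) = not 0 = 1
B and B = 1/6 and 1/6 = 1/6
C and B = 1/2 and 1/6 = 1/6
(B and B) iff (C and B) = 1/6 iff 1/6 = 1
not C = not 1/2 = 0
B and not C = 1/6 and 0 = 0
((B and B) iff (C and B)) iff (B and not C) = 1 iff 0 = 0
C iff A = 1/2 iff 1 = 1/2
C and A = 1/2 and 1 = 1/2
(C iff A) implies (C and A) = 1/2 implies 1/2 = 1
A iff ((C iff A) implies (C and A)) = 1 iff 1 = 1
(((B and B) iff (C and B)) iff (B and not C)) implies (A iff ((C iff A) implies (C and A))) = 0 implies 1 = 1
C and B = 1/2 and 1/6 = 1/6
not A = not 1 = 0
C and A = 1/2 and 1 = 1/2
not A and (C and A) = 0 and 1/2 = 0
(C and B) iff (not A and (C and A)) = 1/6 iff 0 = 0
C and C = 1/2 and 1/2 = 1/2
B and (C and C) = 1/6 and 1/2 = 1/6
not (B and (C and C)) = not 1/6 = 0
((C and B) iff (not A and (C and A))) implies not (B and (C and C)) = 0 implies 0 = 1
((((B and B) iff (C and B)) iff (B and not C)) implies (A iff ((C iff A) implies (C and A)))) iff (((C and B) iff (not A and (C and A))) implies not (B and (C and C))) = 1 iff 1 = 1
not ((((C implies C) and ((B implies B) and (A iff B))) and ((B and (C iff A)) implies ((B implies C) implies A))) iff not (C implies C)) implies (((((B and B) iff (C and B)) iff (B and not C)) implies (A iff ((C iff A) implies (C and A)))) iff (((C and B) iff (not A and (C and A))) implies not (B and (C and C)))) = 1 implies 1 = 1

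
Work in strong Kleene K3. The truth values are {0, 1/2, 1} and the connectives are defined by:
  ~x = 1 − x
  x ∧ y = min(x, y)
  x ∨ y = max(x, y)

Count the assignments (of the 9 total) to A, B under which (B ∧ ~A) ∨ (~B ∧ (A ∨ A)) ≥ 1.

2

A = 0, B = 0 ↦ 0  <
A = 0, B = 1/2 ↦ 1/2  <
A = 0, B = 1 ↦ 1  ≥
A = 1/2, B = 0 ↦ 1/2  <
A = 1/2, B = 1/2 ↦ 1/2  <
A = 1/2, B = 1 ↦ 1/2  <
A = 1, B = 0 ↦ 1  ≥
A = 1, B = 1/2 ↦ 1/2  <
A = 1, B = 1 ↦ 0  <
So 2 of the 9 assignments meet the threshold.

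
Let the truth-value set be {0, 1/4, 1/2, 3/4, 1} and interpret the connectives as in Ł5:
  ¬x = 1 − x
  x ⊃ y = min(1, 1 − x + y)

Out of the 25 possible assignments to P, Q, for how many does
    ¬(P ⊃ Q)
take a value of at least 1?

value 1: 1 assignment (counts)
value 3/4: 2 assignments
value 1/2: 3 assignments
value 1/4: 4 assignments
value 0: 15 assignments
So 1 of the 25 assignments meets the threshold.

1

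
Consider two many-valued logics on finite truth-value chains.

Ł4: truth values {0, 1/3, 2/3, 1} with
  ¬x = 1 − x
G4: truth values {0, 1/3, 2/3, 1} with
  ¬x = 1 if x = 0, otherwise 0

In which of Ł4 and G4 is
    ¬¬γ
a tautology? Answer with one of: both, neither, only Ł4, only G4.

In Ł4: at γ = 0 the value is 0 — not a tautology.
In G4: at γ = 0 the value is 0 — not a tautology.

neither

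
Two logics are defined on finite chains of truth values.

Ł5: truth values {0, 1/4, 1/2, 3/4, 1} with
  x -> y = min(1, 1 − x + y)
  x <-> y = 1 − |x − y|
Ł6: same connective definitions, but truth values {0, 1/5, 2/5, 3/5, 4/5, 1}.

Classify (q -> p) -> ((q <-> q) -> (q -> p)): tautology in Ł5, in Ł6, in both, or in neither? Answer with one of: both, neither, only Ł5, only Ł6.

In Ł5: every assignment gives 1 — tautology.
In Ł6: every assignment gives 1 — tautology.

both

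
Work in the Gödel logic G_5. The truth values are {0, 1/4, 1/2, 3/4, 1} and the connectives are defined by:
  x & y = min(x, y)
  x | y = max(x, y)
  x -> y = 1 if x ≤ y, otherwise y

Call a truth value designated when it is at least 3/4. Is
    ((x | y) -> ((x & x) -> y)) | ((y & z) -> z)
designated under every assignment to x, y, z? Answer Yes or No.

At x = 3/4, y = 1/4, z = 1/2, for instance:
x | y = 3/4 | 1/4 = 3/4
x & x = 3/4 & 3/4 = 3/4
(x & x) -> y = 3/4 -> 1/4 = 1/4
(x | y) -> ((x & x) -> y) = 3/4 -> 1/4 = 1/4
y & z = 1/4 & 1/2 = 1/4
(y & z) -> z = 1/4 -> 1/2 = 1
((x | y) -> ((x & x) -> y)) | ((y & z) -> z) = 1/4 | 1 = 1
and checking the remaining 124 assignments likewise gives ≥ 3/4 in every case.

Yes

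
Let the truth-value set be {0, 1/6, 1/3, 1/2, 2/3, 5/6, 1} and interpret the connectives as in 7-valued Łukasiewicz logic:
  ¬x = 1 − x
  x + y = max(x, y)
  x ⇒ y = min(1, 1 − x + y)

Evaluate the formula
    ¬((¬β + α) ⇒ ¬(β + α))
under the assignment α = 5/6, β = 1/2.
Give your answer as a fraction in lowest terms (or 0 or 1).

¬β = ¬1/2 = 1/2
¬β + α = 1/2 + 5/6 = 5/6
β + α = 1/2 + 5/6 = 5/6
¬(β + α) = ¬5/6 = 1/6
(¬β + α) ⇒ ¬(β + α) = 5/6 ⇒ 1/6 = 1/3
¬((¬β + α) ⇒ ¬(β + α)) = ¬1/3 = 2/3

2/3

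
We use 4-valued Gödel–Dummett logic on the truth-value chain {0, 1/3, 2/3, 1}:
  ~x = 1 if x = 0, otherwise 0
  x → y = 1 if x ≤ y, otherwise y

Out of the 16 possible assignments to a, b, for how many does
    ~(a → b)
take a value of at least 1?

a = 0, b = 0 ↦ 0  <
a = 0, b = 1/3 ↦ 0  <
a = 0, b = 2/3 ↦ 0  <
a = 0, b = 1 ↦ 0  <
a = 1/3, b = 0 ↦ 1  ≥
a = 1/3, b = 1/3 ↦ 0  <
a = 1/3, b = 2/3 ↦ 0  <
a = 1/3, b = 1 ↦ 0  <
a = 2/3, b = 0 ↦ 1  ≥
a = 2/3, b = 1/3 ↦ 0  <
a = 2/3, b = 2/3 ↦ 0  <
a = 2/3, b = 1 ↦ 0  <
a = 1, b = 0 ↦ 1  ≥
a = 1, b = 1/3 ↦ 0  <
a = 1, b = 2/3 ↦ 0  <
a = 1, b = 1 ↦ 0  <
So 3 of the 16 assignments meet the threshold.

3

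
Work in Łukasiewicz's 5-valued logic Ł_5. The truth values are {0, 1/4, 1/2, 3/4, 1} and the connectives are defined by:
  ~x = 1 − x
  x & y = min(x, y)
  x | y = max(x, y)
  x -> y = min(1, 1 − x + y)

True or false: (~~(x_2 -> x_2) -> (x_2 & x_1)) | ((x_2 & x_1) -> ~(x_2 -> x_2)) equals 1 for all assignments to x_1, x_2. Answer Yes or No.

Counterexample: take x_1 = 1/4, x_2 = 1/4.
x_2 -> x_2 = 1/4 -> 1/4 = 1
~(x_2 -> x_2) = ~1 = 0
~~(x_2 -> x_2) = ~0 = 1
x_2 & x_1 = 1/4 & 1/4 = 1/4
~~(x_2 -> x_2) -> (x_2 & x_1) = 1 -> 1/4 = 1/4
x_2 & x_1 = 1/4 & 1/4 = 1/4
x_2 -> x_2 = 1/4 -> 1/4 = 1
~(x_2 -> x_2) = ~1 = 0
(x_2 & x_1) -> ~(x_2 -> x_2) = 1/4 -> 0 = 3/4
(~~(x_2 -> x_2) -> (x_2 & x_1)) | ((x_2 & x_1) -> ~(x_2 -> x_2)) = 1/4 | 3/4 = 3/4
This gives 3/4 ≠ 1.

No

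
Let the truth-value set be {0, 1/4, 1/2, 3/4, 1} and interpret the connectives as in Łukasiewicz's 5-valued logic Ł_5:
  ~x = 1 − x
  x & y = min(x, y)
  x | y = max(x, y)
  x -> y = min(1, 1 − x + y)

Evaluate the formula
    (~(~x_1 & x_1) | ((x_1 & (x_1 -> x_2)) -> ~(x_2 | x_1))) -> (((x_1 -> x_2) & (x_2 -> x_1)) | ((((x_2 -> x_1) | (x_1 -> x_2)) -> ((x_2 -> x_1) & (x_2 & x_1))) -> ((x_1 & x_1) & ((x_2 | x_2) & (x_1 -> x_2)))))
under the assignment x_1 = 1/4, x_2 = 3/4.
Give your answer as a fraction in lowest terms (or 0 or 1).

1

~x_1 = ~1/4 = 3/4
~x_1 & x_1 = 3/4 & 1/4 = 1/4
~(~x_1 & x_1) = ~1/4 = 3/4
x_1 -> x_2 = 1/4 -> 3/4 = 1
x_1 & (x_1 -> x_2) = 1/4 & 1 = 1/4
x_2 | x_1 = 3/4 | 1/4 = 3/4
~(x_2 | x_1) = ~3/4 = 1/4
(x_1 & (x_1 -> x_2)) -> ~(x_2 | x_1) = 1/4 -> 1/4 = 1
~(~x_1 & x_1) | ((x_1 & (x_1 -> x_2)) -> ~(x_2 | x_1)) = 3/4 | 1 = 1
x_1 -> x_2 = 1/4 -> 3/4 = 1
x_2 -> x_1 = 3/4 -> 1/4 = 1/2
(x_1 -> x_2) & (x_2 -> x_1) = 1 & 1/2 = 1/2
x_2 -> x_1 = 3/4 -> 1/4 = 1/2
x_1 -> x_2 = 1/4 -> 3/4 = 1
(x_2 -> x_1) | (x_1 -> x_2) = 1/2 | 1 = 1
x_2 -> x_1 = 3/4 -> 1/4 = 1/2
x_2 & x_1 = 3/4 & 1/4 = 1/4
(x_2 -> x_1) & (x_2 & x_1) = 1/2 & 1/4 = 1/4
((x_2 -> x_1) | (x_1 -> x_2)) -> ((x_2 -> x_1) & (x_2 & x_1)) = 1 -> 1/4 = 1/4
x_1 & x_1 = 1/4 & 1/4 = 1/4
x_2 | x_2 = 3/4 | 3/4 = 3/4
x_1 -> x_2 = 1/4 -> 3/4 = 1
(x_2 | x_2) & (x_1 -> x_2) = 3/4 & 1 = 3/4
(x_1 & x_1) & ((x_2 | x_2) & (x_1 -> x_2)) = 1/4 & 3/4 = 1/4
(((x_2 -> x_1) | (x_1 -> x_2)) -> ((x_2 -> x_1) & (x_2 & x_1))) -> ((x_1 & x_1) & ((x_2 | x_2) & (x_1 -> x_2))) = 1/4 -> 1/4 = 1
((x_1 -> x_2) & (x_2 -> x_1)) | ((((x_2 -> x_1) | (x_1 -> x_2)) -> ((x_2 -> x_1) & (x_2 & x_1))) -> ((x_1 & x_1) & ((x_2 | x_2) & (x_1 -> x_2)))) = 1/2 | 1 = 1
(~(~x_1 & x_1) | ((x_1 & (x_1 -> x_2)) -> ~(x_2 | x_1))) -> (((x_1 -> x_2) & (x_2 -> x_1)) | ((((x_2 -> x_1) | (x_1 -> x_2)) -> ((x_2 -> x_1) & (x_2 & x_1))) -> ((x_1 & x_1) & ((x_2 | x_2) & (x_1 -> x_2))))) = 1 -> 1 = 1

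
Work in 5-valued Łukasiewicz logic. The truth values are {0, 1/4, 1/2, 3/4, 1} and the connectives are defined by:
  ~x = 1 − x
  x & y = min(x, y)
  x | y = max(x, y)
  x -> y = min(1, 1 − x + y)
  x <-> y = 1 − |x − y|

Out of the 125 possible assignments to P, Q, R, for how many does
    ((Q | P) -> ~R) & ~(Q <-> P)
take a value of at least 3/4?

value 1: 2 assignments (counts)
value 3/4: 12 assignments (counts)
value 1/2: 30 assignments
value 1/4: 48 assignments
value 0: 33 assignments
So 14 of the 125 assignments meet the threshold.

14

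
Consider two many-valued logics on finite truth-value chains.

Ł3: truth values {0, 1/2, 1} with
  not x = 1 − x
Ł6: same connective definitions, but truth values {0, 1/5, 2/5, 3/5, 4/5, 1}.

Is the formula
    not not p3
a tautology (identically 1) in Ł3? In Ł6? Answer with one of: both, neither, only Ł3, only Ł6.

neither

In Ł3: at p3 = 0 the value is 0 — not a tautology.
In Ł6: at p3 = 0 the value is 0 — not a tautology.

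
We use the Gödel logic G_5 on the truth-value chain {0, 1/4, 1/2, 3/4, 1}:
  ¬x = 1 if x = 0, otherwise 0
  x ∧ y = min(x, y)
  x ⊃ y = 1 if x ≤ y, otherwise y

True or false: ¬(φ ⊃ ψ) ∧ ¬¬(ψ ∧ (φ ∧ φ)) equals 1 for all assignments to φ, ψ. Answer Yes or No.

No

Counterexample: take φ = 0, ψ = 0.
φ ⊃ ψ = 0 ⊃ 0 = 1
¬(φ ⊃ ψ) = ¬1 = 0
φ ∧ φ = 0 ∧ 0 = 0
ψ ∧ (φ ∧ φ) = 0 ∧ 0 = 0
¬(ψ ∧ (φ ∧ φ)) = ¬0 = 1
¬¬(ψ ∧ (φ ∧ φ)) = ¬1 = 0
¬(φ ⊃ ψ) ∧ ¬¬(ψ ∧ (φ ∧ φ)) = 0 ∧ 0 = 0
This gives 0 ≠ 1.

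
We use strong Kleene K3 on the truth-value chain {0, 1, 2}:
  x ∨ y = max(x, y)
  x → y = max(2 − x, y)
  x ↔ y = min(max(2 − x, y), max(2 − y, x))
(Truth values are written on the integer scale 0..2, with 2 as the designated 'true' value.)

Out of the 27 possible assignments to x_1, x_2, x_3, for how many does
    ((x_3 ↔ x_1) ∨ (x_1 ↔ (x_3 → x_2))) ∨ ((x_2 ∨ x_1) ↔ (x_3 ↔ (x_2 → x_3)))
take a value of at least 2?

value 2: 14 assignments (counts)
value 1: 13 assignments
So 14 of the 27 assignments meet the threshold.

14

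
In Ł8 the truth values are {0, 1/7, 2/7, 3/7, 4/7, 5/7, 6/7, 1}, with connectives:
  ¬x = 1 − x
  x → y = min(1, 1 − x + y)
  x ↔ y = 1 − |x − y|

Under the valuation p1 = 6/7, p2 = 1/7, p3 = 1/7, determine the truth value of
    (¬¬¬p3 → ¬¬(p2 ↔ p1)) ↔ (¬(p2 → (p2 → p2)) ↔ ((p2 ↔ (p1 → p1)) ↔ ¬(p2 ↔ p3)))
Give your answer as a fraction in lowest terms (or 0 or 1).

¬p3 = ¬1/7 = 6/7
¬¬p3 = ¬6/7 = 1/7
¬¬¬p3 = ¬1/7 = 6/7
p2 ↔ p1 = 1/7 ↔ 6/7 = 2/7
¬(p2 ↔ p1) = ¬2/7 = 5/7
¬¬(p2 ↔ p1) = ¬5/7 = 2/7
¬¬¬p3 → ¬¬(p2 ↔ p1) = 6/7 → 2/7 = 3/7
p2 → p2 = 1/7 → 1/7 = 1
p2 → (p2 → p2) = 1/7 → 1 = 1
¬(p2 → (p2 → p2)) = ¬1 = 0
p1 → p1 = 6/7 → 6/7 = 1
p2 ↔ (p1 → p1) = 1/7 ↔ 1 = 1/7
p2 ↔ p3 = 1/7 ↔ 1/7 = 1
¬(p2 ↔ p3) = ¬1 = 0
(p2 ↔ (p1 → p1)) ↔ ¬(p2 ↔ p3) = 1/7 ↔ 0 = 6/7
¬(p2 → (p2 → p2)) ↔ ((p2 ↔ (p1 → p1)) ↔ ¬(p2 ↔ p3)) = 0 ↔ 6/7 = 1/7
(¬¬¬p3 → ¬¬(p2 ↔ p1)) ↔ (¬(p2 → (p2 → p2)) ↔ ((p2 ↔ (p1 → p1)) ↔ ¬(p2 ↔ p3))) = 3/7 ↔ 1/7 = 5/7

5/7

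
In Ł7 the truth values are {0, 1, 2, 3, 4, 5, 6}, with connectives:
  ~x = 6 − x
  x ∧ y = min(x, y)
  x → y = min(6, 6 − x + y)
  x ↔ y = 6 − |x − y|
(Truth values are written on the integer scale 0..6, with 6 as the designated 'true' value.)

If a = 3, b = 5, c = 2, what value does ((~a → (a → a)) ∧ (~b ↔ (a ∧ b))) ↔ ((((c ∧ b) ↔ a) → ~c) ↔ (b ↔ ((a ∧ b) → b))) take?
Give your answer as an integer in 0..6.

~a = ~3 = 3
a → a = 3 → 3 = 6
~a → (a → a) = 3 → 6 = 6
~b = ~5 = 1
a ∧ b = 3 ∧ 5 = 3
~b ↔ (a ∧ b) = 1 ↔ 3 = 4
(~a → (a → a)) ∧ (~b ↔ (a ∧ b)) = 6 ∧ 4 = 4
c ∧ b = 2 ∧ 5 = 2
(c ∧ b) ↔ a = 2 ↔ 3 = 5
~c = ~2 = 4
((c ∧ b) ↔ a) → ~c = 5 → 4 = 5
a ∧ b = 3 ∧ 5 = 3
(a ∧ b) → b = 3 → 5 = 6
b ↔ ((a ∧ b) → b) = 5 ↔ 6 = 5
(((c ∧ b) ↔ a) → ~c) ↔ (b ↔ ((a ∧ b) → b)) = 5 ↔ 5 = 6
((~a → (a → a)) ∧ (~b ↔ (a ∧ b))) ↔ ((((c ∧ b) ↔ a) → ~c) ↔ (b ↔ ((a ∧ b) → b))) = 4 ↔ 6 = 4

4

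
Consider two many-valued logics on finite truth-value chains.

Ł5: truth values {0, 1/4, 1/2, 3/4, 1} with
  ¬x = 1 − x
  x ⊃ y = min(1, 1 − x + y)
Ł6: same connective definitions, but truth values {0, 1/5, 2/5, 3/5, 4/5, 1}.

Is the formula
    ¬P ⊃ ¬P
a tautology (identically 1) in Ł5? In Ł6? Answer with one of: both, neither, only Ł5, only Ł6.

In Ł5: every assignment gives 1 — tautology.
In Ł6: every assignment gives 1 — tautology.

both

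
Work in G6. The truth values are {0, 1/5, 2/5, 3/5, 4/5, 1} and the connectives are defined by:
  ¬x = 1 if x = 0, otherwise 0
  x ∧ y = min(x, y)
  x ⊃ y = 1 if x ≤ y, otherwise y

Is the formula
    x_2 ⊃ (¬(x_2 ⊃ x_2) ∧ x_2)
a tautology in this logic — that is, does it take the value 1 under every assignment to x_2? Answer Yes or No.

Counterexample: take x_2 = 1/5.
x_2 ⊃ x_2 = 1/5 ⊃ 1/5 = 1
¬(x_2 ⊃ x_2) = ¬1 = 0
¬(x_2 ⊃ x_2) ∧ x_2 = 0 ∧ 1/5 = 0
x_2 ⊃ (¬(x_2 ⊃ x_2) ∧ x_2) = 1/5 ⊃ 0 = 0
This gives 0 ≠ 1.

No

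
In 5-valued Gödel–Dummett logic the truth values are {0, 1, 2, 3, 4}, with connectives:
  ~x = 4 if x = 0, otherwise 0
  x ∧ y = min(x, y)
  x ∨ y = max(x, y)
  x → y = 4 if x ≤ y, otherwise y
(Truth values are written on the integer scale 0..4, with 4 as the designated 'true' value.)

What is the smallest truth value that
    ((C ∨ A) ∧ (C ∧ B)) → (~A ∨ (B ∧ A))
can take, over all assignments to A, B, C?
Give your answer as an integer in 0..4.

1

Take A = 1, B = 2, C = 2:
C ∨ A = 2 ∨ 1 = 2
C ∧ B = 2 ∧ 2 = 2
(C ∨ A) ∧ (C ∧ B) = 2 ∧ 2 = 2
~A = ~1 = 0
B ∧ A = 2 ∧ 1 = 1
~A ∨ (B ∧ A) = 0 ∨ 1 = 1
((C ∨ A) ∧ (C ∧ B)) → (~A ∨ (B ∧ A)) = 2 → 1 = 1
No assignment yields a value below 1, so this is the minimum.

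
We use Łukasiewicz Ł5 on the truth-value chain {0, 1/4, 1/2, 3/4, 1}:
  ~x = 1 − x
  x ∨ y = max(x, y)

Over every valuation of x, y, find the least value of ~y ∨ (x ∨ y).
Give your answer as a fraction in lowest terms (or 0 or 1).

1/2

Take x = 0, y = 1/2:
~y = ~1/2 = 1/2
x ∨ y = 0 ∨ 1/2 = 1/2
~y ∨ (x ∨ y) = 1/2 ∨ 1/2 = 1/2
No assignment yields a value below 1/2, so this is the minimum.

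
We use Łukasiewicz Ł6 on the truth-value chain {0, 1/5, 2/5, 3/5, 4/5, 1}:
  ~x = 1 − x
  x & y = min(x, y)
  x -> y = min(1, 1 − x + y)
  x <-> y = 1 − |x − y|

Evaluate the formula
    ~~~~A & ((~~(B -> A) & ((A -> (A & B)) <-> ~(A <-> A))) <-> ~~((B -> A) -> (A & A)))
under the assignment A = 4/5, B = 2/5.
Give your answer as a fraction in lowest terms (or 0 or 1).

3/5

~A = ~4/5 = 1/5
~~A = ~1/5 = 4/5
~~~A = ~4/5 = 1/5
~~~~A = ~1/5 = 4/5
B -> A = 2/5 -> 4/5 = 1
~(B -> A) = ~1 = 0
~~(B -> A) = ~0 = 1
A & B = 4/5 & 2/5 = 2/5
A -> (A & B) = 4/5 -> 2/5 = 3/5
A <-> A = 4/5 <-> 4/5 = 1
~(A <-> A) = ~1 = 0
(A -> (A & B)) <-> ~(A <-> A) = 3/5 <-> 0 = 2/5
~~(B -> A) & ((A -> (A & B)) <-> ~(A <-> A)) = 1 & 2/5 = 2/5
B -> A = 2/5 -> 4/5 = 1
A & A = 4/5 & 4/5 = 4/5
(B -> A) -> (A & A) = 1 -> 4/5 = 4/5
~((B -> A) -> (A & A)) = ~4/5 = 1/5
~~((B -> A) -> (A & A)) = ~1/5 = 4/5
(~~(B -> A) & ((A -> (A & B)) <-> ~(A <-> A))) <-> ~~((B -> A) -> (A & A)) = 2/5 <-> 4/5 = 3/5
~~~~A & ((~~(B -> A) & ((A -> (A & B)) <-> ~(A <-> A))) <-> ~~((B -> A) -> (A & A))) = 4/5 & 3/5 = 3/5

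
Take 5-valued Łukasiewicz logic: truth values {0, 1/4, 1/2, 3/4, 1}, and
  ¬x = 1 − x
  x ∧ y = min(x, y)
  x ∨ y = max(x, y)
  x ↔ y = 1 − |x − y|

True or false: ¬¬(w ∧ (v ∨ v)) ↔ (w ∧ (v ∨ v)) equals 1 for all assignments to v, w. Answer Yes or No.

At v = 1/4, w = 3/4, for instance:
v ∨ v = 1/4 ∨ 1/4 = 1/4
w ∧ (v ∨ v) = 3/4 ∧ 1/4 = 1/4
¬(w ∧ (v ∨ v)) = ¬1/4 = 3/4
¬¬(w ∧ (v ∨ v)) = ¬3/4 = 1/4
¬¬(w ∧ (v ∨ v)) ↔ (w ∧ (v ∨ v)) = 1/4 ↔ 1/4 = 1
and checking the remaining 24 assignments likewise gives ≥ 1 in every case.

Yes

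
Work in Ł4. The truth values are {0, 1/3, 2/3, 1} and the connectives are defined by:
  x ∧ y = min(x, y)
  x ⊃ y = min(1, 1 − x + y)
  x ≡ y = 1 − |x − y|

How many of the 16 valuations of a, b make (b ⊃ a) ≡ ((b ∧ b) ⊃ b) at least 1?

10

a = 0, b = 0 ↦ 1  ≥
a = 0, b = 1/3 ↦ 2/3  <
a = 0, b = 2/3 ↦ 1/3  <
a = 0, b = 1 ↦ 0  <
a = 1/3, b = 0 ↦ 1  ≥
a = 1/3, b = 1/3 ↦ 1  ≥
a = 1/3, b = 2/3 ↦ 2/3  <
a = 1/3, b = 1 ↦ 1/3  <
a = 2/3, b = 0 ↦ 1  ≥
a = 2/3, b = 1/3 ↦ 1  ≥
a = 2/3, b = 2/3 ↦ 1  ≥
a = 2/3, b = 1 ↦ 2/3  <
a = 1, b = 0 ↦ 1  ≥
a = 1, b = 1/3 ↦ 1  ≥
a = 1, b = 2/3 ↦ 1  ≥
a = 1, b = 1 ↦ 1  ≥
So 10 of the 16 assignments meet the threshold.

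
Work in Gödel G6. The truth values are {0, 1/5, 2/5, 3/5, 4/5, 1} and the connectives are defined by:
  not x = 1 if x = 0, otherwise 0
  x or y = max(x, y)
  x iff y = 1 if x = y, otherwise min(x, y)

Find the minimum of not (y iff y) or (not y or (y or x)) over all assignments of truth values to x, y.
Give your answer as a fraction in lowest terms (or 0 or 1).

Take x = 0, y = 1/5:
y iff y = 1/5 iff 1/5 = 1
not (y iff y) = not 1 = 0
not y = not 1/5 = 0
y or x = 1/5 or 0 = 1/5
not y or (y or x) = 0 or 1/5 = 1/5
not (y iff y) or (not y or (y or x)) = 0 or 1/5 = 1/5
No assignment yields a value below 1/5, so this is the minimum.

1/5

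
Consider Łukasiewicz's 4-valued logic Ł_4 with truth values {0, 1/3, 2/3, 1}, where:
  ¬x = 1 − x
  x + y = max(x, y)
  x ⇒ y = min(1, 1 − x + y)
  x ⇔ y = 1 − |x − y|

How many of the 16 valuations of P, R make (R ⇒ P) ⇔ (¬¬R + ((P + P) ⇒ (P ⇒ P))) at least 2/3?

P = 0, R = 0 ↦ 1  ≥
P = 0, R = 1/3 ↦ 2/3  ≥
P = 0, R = 2/3 ↦ 1/3  <
P = 0, R = 1 ↦ 0  <
P = 1/3, R = 0 ↦ 1  ≥
P = 1/3, R = 1/3 ↦ 1  ≥
P = 1/3, R = 2/3 ↦ 2/3  ≥
P = 1/3, R = 1 ↦ 1/3  <
P = 2/3, R = 0 ↦ 1  ≥
P = 2/3, R = 1/3 ↦ 1  ≥
P = 2/3, R = 2/3 ↦ 1  ≥
P = 2/3, R = 1 ↦ 2/3  ≥
P = 1, R = 0 ↦ 1  ≥
P = 1, R = 1/3 ↦ 1  ≥
P = 1, R = 2/3 ↦ 1  ≥
P = 1, R = 1 ↦ 1  ≥
So 13 of the 16 assignments meet the threshold.

13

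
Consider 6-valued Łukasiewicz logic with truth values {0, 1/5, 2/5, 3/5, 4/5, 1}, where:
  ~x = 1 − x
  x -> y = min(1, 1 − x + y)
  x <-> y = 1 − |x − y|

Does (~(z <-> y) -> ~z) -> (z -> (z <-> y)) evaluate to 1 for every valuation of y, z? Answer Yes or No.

At y = 2/5, z = 3/5, for instance:
z <-> y = 3/5 <-> 2/5 = 4/5
~(z <-> y) = ~4/5 = 1/5
~z = ~3/5 = 2/5
~(z <-> y) -> ~z = 1/5 -> 2/5 = 1
z -> (z <-> y) = 3/5 -> 4/5 = 1
(~(z <-> y) -> ~z) -> (z -> (z <-> y)) = 1 -> 1 = 1
and checking the remaining 35 assignments likewise gives ≥ 1 in every case.

Yes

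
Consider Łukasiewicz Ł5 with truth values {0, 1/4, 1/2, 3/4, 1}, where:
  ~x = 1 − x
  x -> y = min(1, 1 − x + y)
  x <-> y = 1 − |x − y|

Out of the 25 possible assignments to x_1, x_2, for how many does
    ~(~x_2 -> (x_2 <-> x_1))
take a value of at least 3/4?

value 1: 1 assignment (counts)
value 3/4: 1 assignment (counts)
value 1/2: 2 assignments
value 1/4: 2 assignments
value 0: 19 assignments
So 2 of the 25 assignments meet the threshold.

2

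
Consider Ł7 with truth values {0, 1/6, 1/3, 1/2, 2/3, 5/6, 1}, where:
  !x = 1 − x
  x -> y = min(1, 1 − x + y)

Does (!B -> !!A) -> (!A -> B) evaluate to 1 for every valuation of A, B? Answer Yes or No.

Yes

At A = 1/3, B = 5/6, for instance:
!B = !5/6 = 1/6
!A = !1/3 = 2/3
!!A = !2/3 = 1/3
!B -> !!A = 1/6 -> 1/3 = 1
!A -> B = 2/3 -> 5/6 = 1
(!B -> !!A) -> (!A -> B) = 1 -> 1 = 1
and checking the remaining 48 assignments likewise gives ≥ 1 in every case.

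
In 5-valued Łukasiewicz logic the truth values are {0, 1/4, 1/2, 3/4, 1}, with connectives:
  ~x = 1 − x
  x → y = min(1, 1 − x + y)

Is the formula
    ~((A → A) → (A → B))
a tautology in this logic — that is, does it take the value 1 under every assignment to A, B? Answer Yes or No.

No

Counterexample: take A = 0, B = 0.
A → A = 0 → 0 = 1
A → B = 0 → 0 = 1
(A → A) → (A → B) = 1 → 1 = 1
~((A → A) → (A → B)) = ~1 = 0
This gives 0 ≠ 1.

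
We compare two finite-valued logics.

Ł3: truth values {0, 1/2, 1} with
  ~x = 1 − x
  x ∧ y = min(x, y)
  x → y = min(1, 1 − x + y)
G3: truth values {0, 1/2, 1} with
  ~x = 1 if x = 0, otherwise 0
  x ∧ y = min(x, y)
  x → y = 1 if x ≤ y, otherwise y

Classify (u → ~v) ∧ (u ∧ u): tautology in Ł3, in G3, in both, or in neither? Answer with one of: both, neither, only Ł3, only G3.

neither

In Ł3: at u = 0, v = 0 the value is 0 — not a tautology.
In G3: at u = 0, v = 0 the value is 0 — not a tautology.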